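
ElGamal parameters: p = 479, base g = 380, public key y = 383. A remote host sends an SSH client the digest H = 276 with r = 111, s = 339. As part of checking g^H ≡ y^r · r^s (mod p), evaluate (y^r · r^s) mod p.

383^2 = 146689 ≡ 115
383^4 ≡ 115^2 = 13225 ≡ 292
383^8 ≡ 292^2 = 85264 ≡ 2
383^16 ≡ 2^2 = 4
383^32 ≡ 4^2 = 16
383^64 ≡ 16^2 = 256
111 = 64 + 32 + 8 + 4 + 2 + 1, so 383^111 ≡ 256·16·2·292·115·383 ≡ 468 (mod 479)
111^2 = 12321 ≡ 346
111^4 ≡ 346^2 = 119716 ≡ 445
111^8 ≡ 445^2 = 198025 ≡ 198
111^16 ≡ 198^2 = 39204 ≡ 405
111^32 ≡ 405^2 = 164025 ≡ 207
111^64 ≡ 207^2 = 42849 ≡ 218
111^128 ≡ 218^2 = 47524 ≡ 103
111^256 ≡ 103^2 = 10609 ≡ 71
339 = 256 + 64 + 16 + 2 + 1, so 111^339 ≡ 71·218·405·346·111 ≡ 47 (mod 479)
y^r · r^s ≡ 468·47 = 21996 ≡ 441 (mod 479)

441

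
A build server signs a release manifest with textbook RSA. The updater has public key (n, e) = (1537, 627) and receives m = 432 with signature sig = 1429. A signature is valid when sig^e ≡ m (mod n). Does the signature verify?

does not verify

Squares mod 1537: sig^1≡1429, sig^2≡905, sig^4≡1341, sig^8≡1528, sig^16≡81, sig^32≡413, sig^64≡1499, sig^128≡1444, sig^256≡964, sig^512≡948
627 = 512 + 64 + 32 + 16 + 2 + 1, so sig^627 ≡ 948·1499·413·81·905·1429 ≡ 1105 (mod 1537)
sig^627 mod 1537 = 1105, but m = 432.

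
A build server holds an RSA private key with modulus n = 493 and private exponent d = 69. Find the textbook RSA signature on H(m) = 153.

221

(H(m))^2 ≡ 153^2 = 23409 ≡ 238
(H(m))^4 ≡ 238^2 = 56644 ≡ 442
(H(m))^8 ≡ 442^2 = 195364 ≡ 136
(H(m))^16 ≡ 136^2 = 18496 ≡ 255
(H(m))^32 ≡ 255^2 = 65025 ≡ 442
(H(m))^64 ≡ 442^2 = 195364 ≡ 136
69 = 64 + 4 + 1, so (H(m))^69 ≡ 136·442·153 ≡ 221 (mod 493)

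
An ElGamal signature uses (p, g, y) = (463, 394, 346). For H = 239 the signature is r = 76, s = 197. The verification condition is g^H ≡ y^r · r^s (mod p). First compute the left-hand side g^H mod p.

26

Squares mod 463: 394^1≡394, 394^2≡131, 394^4≡30, 394^8≡437, 394^16≡213, 394^32≡458, 394^64≡25, 394^128≡162
239 = 128 + 64 + 32 + 8 + 4 + 2 + 1, so 394^239 ≡ 162·25·458·437·30·131·394 ≡ 26 (mod 463)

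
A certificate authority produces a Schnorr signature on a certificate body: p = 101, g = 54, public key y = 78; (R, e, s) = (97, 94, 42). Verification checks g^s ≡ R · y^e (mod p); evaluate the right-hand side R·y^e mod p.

78^2 = 6084 ≡ 24
78^4 ≡ 24^2 = 576 ≡ 71
78^8 ≡ 71^2 = 5041 ≡ 92
78^16 ≡ 92^2 = 8464 ≡ 81
78^32 ≡ 81^2 = 6561 ≡ 97
78^64 ≡ 97^2 = 9409 ≡ 16
94 = 64 + 16 + 8 + 4 + 2, so 78^94 ≡ 16·81·92·71·24 ≡ 31 (mod 101)
R · y^e ≡ 97·31 = 3007 ≡ 78 (mod 101)

78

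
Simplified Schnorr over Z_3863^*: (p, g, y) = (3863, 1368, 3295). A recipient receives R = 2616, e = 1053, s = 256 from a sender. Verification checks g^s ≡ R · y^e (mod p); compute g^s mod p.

829

1368^2 = 1871424 ≡ 1732
1368^4 ≡ 1732^2 = 2999824 ≡ 2136
1368^8 ≡ 2136^2 = 4562496 ≡ 293
1368^16 ≡ 293^2 = 85849 ≡ 863
1368^32 ≡ 863^2 = 744769 ≡ 3073
1368^64 ≡ 3073^2 = 9443329 ≡ 2157
1368^128 ≡ 2157^2 = 4652649 ≡ 1597
1368^256 ≡ 1597^2 = 2550409 ≡ 829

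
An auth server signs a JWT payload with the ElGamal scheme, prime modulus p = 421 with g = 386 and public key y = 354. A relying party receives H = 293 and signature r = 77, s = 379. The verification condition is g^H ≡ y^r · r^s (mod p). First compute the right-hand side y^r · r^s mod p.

77

Squares mod 421: 354^1≡354, 354^2≡279, 354^4≡377, 354^8≡252, 354^16≡354, 354^32≡279, 354^64≡377
77 = 64 + 8 + 4 + 1, so 354^77 ≡ 377·252·377·354 ≡ 279 (mod 421)
Squares mod 421: 77^1≡77, 77^2≡35, 77^4≡383, 77^8≡181, 77^16≡344, 77^32≡35, 77^64≡383, 77^128≡181, 77^256≡344
379 = 256 + 64 + 32 + 16 + 8 + 2 + 1, so 77^379 ≡ 344·383·35·344·181·35·77 ≡ 38 (mod 421)
y^r · r^s ≡ 279·38 = 10602 ≡ 77 (mod 421)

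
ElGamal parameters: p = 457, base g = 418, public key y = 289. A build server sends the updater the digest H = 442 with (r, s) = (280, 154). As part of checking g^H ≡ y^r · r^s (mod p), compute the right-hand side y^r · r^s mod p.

224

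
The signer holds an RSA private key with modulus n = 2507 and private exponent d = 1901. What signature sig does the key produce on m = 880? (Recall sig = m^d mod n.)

177

m^2 ≡ 880^2 = 774400 ≡ 2244
m^4 ≡ 2244^2 = 5035536 ≡ 1480
m^8 ≡ 1480^2 = 2190400 ≡ 1789
m^16 ≡ 1789^2 = 3200521 ≡ 1589
m^32 ≡ 1589^2 = 2524921 ≡ 372
m^64 ≡ 372^2 = 138384 ≡ 499
m^128 ≡ 499^2 = 249001 ≡ 808
m^256 ≡ 808^2 = 652864 ≡ 1044
m^512 ≡ 1044^2 = 1089936 ≡ 1898
m^1024 ≡ 1898^2 = 3602404 ≡ 2352
1901 = 1024 + 512 + 256 + 64 + 32 + 8 + 4 + 1, so m^1901 ≡ 2352·1898·1044·499·372·1789·1480·880 ≡ 177 (mod 2507)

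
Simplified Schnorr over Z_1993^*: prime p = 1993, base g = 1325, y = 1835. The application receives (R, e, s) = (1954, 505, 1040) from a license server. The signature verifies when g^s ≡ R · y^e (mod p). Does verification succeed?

passes

g^s mod p:
1325^2 = 1755625 ≡ 1785
1325^4 ≡ 1785^2 = 3186225 ≡ 1411
1325^8 ≡ 1411^2 = 1990921 ≡ 1907
1325^16 ≡ 1907^2 = 3636649 ≡ 1417
1325^32 ≡ 1417^2 = 2007889 ≡ 938
1325^64 ≡ 938^2 = 879844 ≡ 931
1325^128 ≡ 931^2 = 866761 ≡ 1799
1325^256 ≡ 1799^2 = 3236401 ≡ 1762
1325^512 ≡ 1762^2 = 3104644 ≡ 1543
1325^1024 ≡ 1543^2 = 2380849 ≡ 1207
1040 = 1024 + 16, so 1325^1040 ≡ 1207·1417 ≡ 325 (mod 1993)
R · y^e mod p:
1835^2 = 3367225 ≡ 1048
1835^4 ≡ 1048^2 = 1098304 ≡ 161
1835^8 ≡ 161^2 = 25921 ≡ 12
1835^16 ≡ 12^2 = 144
1835^32 ≡ 144^2 = 20736 ≡ 806
1835^64 ≡ 806^2 = 649636 ≡ 1911
1835^128 ≡ 1911^2 = 3651921 ≡ 745
1835^256 ≡ 745^2 = 555025 ≡ 971
505 = 256 + 128 + 64 + 32 + 16 + 8 + 1, so 1835^505 ≡ 971·745·1911·806·144·12·1835 ≡ 656 (mod 1993)
1954·656 = 1281824 ≡ 325 (mod 1993)
325 ≡ 325 (mod 1993); signature holds.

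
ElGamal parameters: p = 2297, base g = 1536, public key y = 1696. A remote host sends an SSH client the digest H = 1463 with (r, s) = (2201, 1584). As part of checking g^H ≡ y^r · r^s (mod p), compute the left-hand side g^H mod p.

Squares mod 2297: 1536^1≡1536, 1536^2≡277, 1536^4≡928, 1536^8≡2106, 1536^16≡2026, 1536^32≡2234, 1536^64≡1672, 1536^128≡135, 1536^256≡2146, 1536^512≡2128, 1536^1024≡997
1463 = 1024 + 256 + 128 + 32 + 16 + 4 + 2 + 1, so 1536^1463 ≡ 997·2146·135·2234·2026·928·277·1536 ≡ 402 (mod 2297)

402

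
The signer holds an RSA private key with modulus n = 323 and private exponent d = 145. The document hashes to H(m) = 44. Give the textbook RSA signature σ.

Squares mod 323: (H(m))^1≡44, (H(m))^2≡321, (H(m))^4≡4, (H(m))^8≡16, (H(m))^16≡256, (H(m))^32≡290, (H(m))^64≡120, (H(m))^128≡188
145 = 128 + 16 + 1, so (H(m))^145 ≡ 188·256·44 ≡ 44 (mod 323)

44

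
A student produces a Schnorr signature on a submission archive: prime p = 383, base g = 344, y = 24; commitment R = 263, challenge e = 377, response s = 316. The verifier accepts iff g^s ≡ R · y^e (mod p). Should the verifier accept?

accept

g^s mod p:
344^2 = 118336 ≡ 372
344^4 ≡ 372^2 = 138384 ≡ 121
344^8 ≡ 121^2 = 14641 ≡ 87
344^16 ≡ 87^2 = 7569 ≡ 292
344^32 ≡ 292^2 = 85264 ≡ 238
344^64 ≡ 238^2 = 56644 ≡ 343
344^128 ≡ 343^2 = 117649 ≡ 68
344^256 ≡ 68^2 = 4624 ≡ 28
316 = 256 + 32 + 16 + 8 + 4, so 344^316 ≡ 28·238·292·87·121 ≡ 168 (mod 383)
R · y^e mod p:
24^2 = 576 ≡ 193
24^4 ≡ 193^2 = 37249 ≡ 98
24^8 ≡ 98^2 = 9604 ≡ 29
24^16 ≡ 29^2 = 841 ≡ 75
24^32 ≡ 75^2 = 5625 ≡ 263
24^64 ≡ 263^2 = 69169 ≡ 229
24^128 ≡ 229^2 = 52441 ≡ 353
24^256 ≡ 353^2 = 124609 ≡ 134
377 = 256 + 64 + 32 + 16 + 8 + 1, so 24^377 ≡ 134·229·263·75·29·24 ≡ 305 (mod 383)
263·305 = 80215 ≡ 168 (mod 383)
168 ≡ 168 (mod 383); signature holds.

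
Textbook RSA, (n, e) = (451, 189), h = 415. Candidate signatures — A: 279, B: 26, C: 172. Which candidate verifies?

Candidate A: Squares mod 451: 279^1≡279, 279^2≡269, 279^4≡201, 279^8≡262, 279^16≡92, 279^32≡346, 279^64≡201, 279^128≡262; 189 = 128 + 32 + 16 + 8 + 4 + 1, so 279^189 ≡ 262·346·92·262·201·279 ≡ 36 (mod 451)
Candidate B: Squares mod 451: 26^1≡26, 26^2≡225, 26^4≡113, 26^8≡141, 26^16≡37, 26^32≡16, 26^64≡256, 26^128≡141; 189 = 128 + 32 + 16 + 8 + 4 + 1, so 26^189 ≡ 141·16·37·141·113·26 ≡ 311 (mod 451)
Candidate C: Squares mod 451: 172^1≡172, 172^2≡269, 172^4≡201, 172^8≡262, 172^16≡92, 172^32≡346, 172^64≡201, 172^128≡262; 189 = 128 + 32 + 16 + 8 + 4 + 1, so 172^189 ≡ 262·346·92·262·201·172 ≡ 415 (mod 451)
  → matches h = 415

C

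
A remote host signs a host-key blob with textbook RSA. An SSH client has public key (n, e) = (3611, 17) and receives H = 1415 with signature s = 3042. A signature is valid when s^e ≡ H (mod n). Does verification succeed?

passes

Squares mod 3611: s^1≡3042, s^2≡2382, s^4≡1043, s^8≡938, s^16≡2371
17 = 16 + 1, so s^17 ≡ 2371·3042 ≡ 1415 (mod 3611)
1415 = H, so the signature checks out.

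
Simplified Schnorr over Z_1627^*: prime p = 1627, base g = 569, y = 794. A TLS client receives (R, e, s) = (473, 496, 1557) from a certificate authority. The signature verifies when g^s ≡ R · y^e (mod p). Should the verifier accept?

g^s mod p:
569^2 = 323761 ≡ 1615
569^4 ≡ 1615^2 = 2608225 ≡ 144
569^8 ≡ 144^2 = 20736 ≡ 1212
569^16 ≡ 1212^2 = 1468944 ≡ 1390
569^32 ≡ 1390^2 = 1932100 ≡ 851
569^64 ≡ 851^2 = 724201 ≡ 186
569^128 ≡ 186^2 = 34596 ≡ 429
569^256 ≡ 429^2 = 184041 ≡ 190
569^512 ≡ 190^2 = 36100 ≡ 306
569^1024 ≡ 306^2 = 93636 ≡ 897
1557 = 1024 + 512 + 16 + 4 + 1, so 569^1557 ≡ 897·306·1390·144·569 ≡ 876 (mod 1627)
R · y^e mod p:
794^2 = 630436 ≡ 787
794^4 ≡ 787^2 = 619369 ≡ 1109
794^8 ≡ 1109^2 = 1229881 ≡ 1496
794^16 ≡ 1496^2 = 2238016 ≡ 891
794^32 ≡ 891^2 = 793881 ≡ 1532
794^64 ≡ 1532^2 = 2347024 ≡ 890
794^128 ≡ 890^2 = 792100 ≡ 1378
794^256 ≡ 1378^2 = 1898884 ≡ 175
496 = 256 + 128 + 64 + 32 + 16, so 794^496 ≡ 175·1378·890·1532·891 ≡ 920 (mod 1627)
473·920 = 435160 ≡ 751 (mod 1627)
876 ≠ 751; the check fails.

reject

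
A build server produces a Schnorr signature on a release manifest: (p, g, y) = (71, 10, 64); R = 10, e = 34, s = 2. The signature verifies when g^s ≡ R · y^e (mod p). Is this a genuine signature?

genuine

g^s mod p:
Squares mod 71: 10^1≡10, 10^2≡29
10^2 ≡ 29 (mod 71)
R · y^e mod p:
Squares mod 71: 64^1≡64, 64^2≡49, 64^4≡58, 64^8≡27, 64^16≡19, 64^32≡6
34 = 32 + 2, so 64^34 ≡ 6·49 ≡ 10 (mod 71)
10·10 = 100 ≡ 29 (mod 71)
29 ≡ 29 (mod 71); signature holds.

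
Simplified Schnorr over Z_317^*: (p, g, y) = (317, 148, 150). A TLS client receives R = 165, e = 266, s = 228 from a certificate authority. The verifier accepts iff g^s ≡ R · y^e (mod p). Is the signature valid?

g^s mod p:
148^2 = 21904 ≡ 31
148^4 ≡ 31^2 = 961 ≡ 10
148^8 ≡ 10^2 = 100
148^16 ≡ 100^2 = 10000 ≡ 173
148^32 ≡ 173^2 = 29929 ≡ 131
148^64 ≡ 131^2 = 17161 ≡ 43
148^128 ≡ 43^2 = 1849 ≡ 264
228 = 128 + 64 + 32 + 4, so 148^228 ≡ 264·43·131·10 ≡ 16 (mod 317)
R · y^e mod p:
150^2 = 22500 ≡ 310
150^4 ≡ 310^2 = 96100 ≡ 49
150^8 ≡ 49^2 = 2401 ≡ 182
150^16 ≡ 182^2 = 33124 ≡ 156
150^32 ≡ 156^2 = 24336 ≡ 244
150^64 ≡ 244^2 = 59536 ≡ 257
150^128 ≡ 257^2 = 66049 ≡ 113
150^256 ≡ 113^2 = 12769 ≡ 89
266 = 256 + 8 + 2, so 150^266 ≡ 89·182·310 ≡ 100 (mod 317)
165·100 = 16500 ≡ 16 (mod 317)
16 ≡ 16 (mod 317); signature holds.

valid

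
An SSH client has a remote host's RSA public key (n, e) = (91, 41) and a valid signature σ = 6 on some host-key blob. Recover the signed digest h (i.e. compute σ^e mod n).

σ^2 ≡ 6^2 = 36
σ^4 ≡ 36^2 = 1296 ≡ 22
σ^8 ≡ 22^2 = 484 ≡ 29
σ^16 ≡ 29^2 = 841 ≡ 22
σ^32 ≡ 22^2 = 484 ≡ 29
41 = 32 + 8 + 1, so σ^41 ≡ 29·29·6 ≡ 41 (mod 91)

41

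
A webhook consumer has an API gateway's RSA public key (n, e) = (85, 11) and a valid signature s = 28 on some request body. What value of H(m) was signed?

12

s^2 ≡ 28^2 = 784 ≡ 19
s^4 ≡ 19^2 = 361 ≡ 21
s^8 ≡ 21^2 = 441 ≡ 16
11 = 8 + 2 + 1, so s^11 ≡ 16·19·28 ≡ 12 (mod 85)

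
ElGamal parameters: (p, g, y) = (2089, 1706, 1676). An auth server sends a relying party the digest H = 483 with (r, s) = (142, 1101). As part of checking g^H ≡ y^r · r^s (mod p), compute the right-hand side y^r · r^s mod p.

1396

1676^2 = 2808976 ≡ 1360
1676^4 ≡ 1360^2 = 1849600 ≡ 835
1676^8 ≡ 835^2 = 697225 ≡ 1588
1676^16 ≡ 1588^2 = 2521744 ≡ 321
1676^32 ≡ 321^2 = 103041 ≡ 680
1676^64 ≡ 680^2 = 462400 ≡ 731
1676^128 ≡ 731^2 = 534361 ≡ 1666
142 = 128 + 8 + 4 + 2, so 1676^142 ≡ 1666·1588·835·1360 ≡ 341 (mod 2089)
142^2 = 20164 ≡ 1363
142^4 ≡ 1363^2 = 1857769 ≡ 648
142^8 ≡ 648^2 = 419904 ≡ 15
142^16 ≡ 15^2 = 225
142^32 ≡ 225^2 = 50625 ≡ 489
142^64 ≡ 489^2 = 239121 ≡ 975
142^128 ≡ 975^2 = 950625 ≡ 130
142^256 ≡ 130^2 = 16900 ≡ 188
142^512 ≡ 188^2 = 35344 ≡ 1920
142^1024 ≡ 1920^2 = 3686400 ≡ 1404
1101 = 1024 + 64 + 8 + 4 + 1, so 142^1101 ≡ 1404·975·15·648·142 ≡ 874 (mod 2089)
y^r · r^s ≡ 341·874 = 298034 ≡ 1396 (mod 2089)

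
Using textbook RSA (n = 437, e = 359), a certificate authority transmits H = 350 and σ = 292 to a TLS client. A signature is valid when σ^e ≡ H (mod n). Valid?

σ^2 ≡ 292^2 = 85264 ≡ 49
σ^4 ≡ 49^2 = 2401 ≡ 216
σ^8 ≡ 216^2 = 46656 ≡ 334
σ^16 ≡ 334^2 = 111556 ≡ 121
σ^32 ≡ 121^2 = 14641 ≡ 220
σ^64 ≡ 220^2 = 48400 ≡ 330
σ^128 ≡ 330^2 = 108900 ≡ 87
σ^256 ≡ 87^2 = 7569 ≡ 140
359 = 256 + 64 + 32 + 4 + 2 + 1, so σ^359 ≡ 140·330·220·216·49·292 ≡ 87 (mod 437)
87 ≠ 350, so verification fails.

no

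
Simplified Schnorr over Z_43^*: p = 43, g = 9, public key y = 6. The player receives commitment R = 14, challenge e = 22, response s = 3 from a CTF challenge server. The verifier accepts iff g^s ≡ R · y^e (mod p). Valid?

yes

g^s mod p:
Squares mod 43: 9^1≡9, 9^2≡38
3 = 2 + 1, so 9^3 ≡ 38·9 ≡ 41 (mod 43)
R · y^e mod p:
Squares mod 43: 6^1≡6, 6^2≡36, 6^4≡6, 6^8≡36, 6^16≡6
22 = 16 + 4 + 2, so 6^22 ≡ 6·6·36 ≡ 6 (mod 43)
14·6 = 84 ≡ 41 (mod 43)
41 ≡ 41 (mod 43); signature holds.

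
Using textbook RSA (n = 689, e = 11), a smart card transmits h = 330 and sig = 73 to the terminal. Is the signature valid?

valid

Squares mod 689: sig^1≡73, sig^2≡506, sig^4≡417, sig^8≡261
11 = 8 + 2 + 1, so sig^11 ≡ 261·506·73 ≡ 330 (mod 689)
sig^11 mod 689 = 330 matches h.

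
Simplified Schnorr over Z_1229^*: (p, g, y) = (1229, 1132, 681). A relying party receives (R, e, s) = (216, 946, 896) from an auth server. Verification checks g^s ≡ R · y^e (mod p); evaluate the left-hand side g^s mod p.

1165

1132^2 = 1281424 ≡ 806
1132^4 ≡ 806^2 = 649636 ≡ 724
1132^8 ≡ 724^2 = 524176 ≡ 622
1132^16 ≡ 622^2 = 386884 ≡ 978
1132^32 ≡ 978^2 = 956484 ≡ 322
1132^64 ≡ 322^2 = 103684 ≡ 448
1132^128 ≡ 448^2 = 200704 ≡ 377
1132^256 ≡ 377^2 = 142129 ≡ 794
1132^512 ≡ 794^2 = 630436 ≡ 1188
896 = 512 + 256 + 128, so 1132^896 ≡ 1188·794·377 ≡ 1165 (mod 1229)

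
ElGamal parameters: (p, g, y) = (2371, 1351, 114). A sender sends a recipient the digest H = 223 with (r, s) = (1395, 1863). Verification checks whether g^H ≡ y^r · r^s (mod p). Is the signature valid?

Left side g^H mod p:
1351^2 = 1825201 ≡ 1902
1351^4 ≡ 1902^2 = 3617604 ≡ 1829
1351^8 ≡ 1829^2 = 3345241 ≡ 2131
1351^16 ≡ 2131^2 = 4541161 ≡ 696
1351^32 ≡ 696^2 = 484416 ≡ 732
1351^64 ≡ 732^2 = 535824 ≡ 2349
1351^128 ≡ 2349^2 = 5517801 ≡ 484
223 = 128 + 64 + 16 + 8 + 4 + 2 + 1, so 1351^223 ≡ 484·2349·696·2131·1829·1902·1351 ≡ 1979 (mod 2371)
Right side y^r · r^s mod p:
114^2 = 12996 ≡ 1141
114^4 ≡ 1141^2 = 1301881 ≡ 202
114^8 ≡ 202^2 = 40804 ≡ 497
114^16 ≡ 497^2 = 247009 ≡ 425
114^32 ≡ 425^2 = 180625 ≡ 429
114^64 ≡ 429^2 = 184041 ≡ 1474
114^128 ≡ 1474^2 = 2172676 ≡ 840
114^256 ≡ 840^2 = 705600 ≡ 1413
114^512 ≡ 1413^2 = 1996569 ≡ 187
114^1024 ≡ 187^2 = 34969 ≡ 1775
1395 = 1024 + 256 + 64 + 32 + 16 + 2 + 1, so 114^1395 ≡ 1775·1413·1474·429·425·1141·114 ≡ 1558 (mod 2371)
1395^2 = 1946025 ≡ 1805
1395^4 ≡ 1805^2 = 3258025 ≡ 271
1395^8 ≡ 271^2 = 73441 ≡ 2311
1395^16 ≡ 2311^2 = 5340721 ≡ 1229
1395^32 ≡ 1229^2 = 1510441 ≡ 114
1395^64 ≡ 114^2 = 12996 ≡ 1141
1395^128 ≡ 1141^2 = 1301881 ≡ 202
1395^256 ≡ 202^2 = 40804 ≡ 497
1395^512 ≡ 497^2 = 247009 ≡ 425
1395^1024 ≡ 425^2 = 180625 ≡ 429
1863 = 1024 + 512 + 256 + 64 + 4 + 2 + 1, so 1395^1863 ≡ 429·425·497·1141·271·1805·1395 ≡ 499 (mod 2371)
1558·499 = 777442 ≡ 2125 (mod 2371)
1979 ≠ 2125, so verification fails.

invalid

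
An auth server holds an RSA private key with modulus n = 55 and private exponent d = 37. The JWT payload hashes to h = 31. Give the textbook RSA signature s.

26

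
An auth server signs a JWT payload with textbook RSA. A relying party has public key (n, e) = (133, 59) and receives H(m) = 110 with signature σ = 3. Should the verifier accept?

σ^2 ≡ 3^2 = 9
σ^4 ≡ 9^2 = 81
σ^8 ≡ 81^2 = 6561 ≡ 44
σ^16 ≡ 44^2 = 1936 ≡ 74
σ^32 ≡ 74^2 = 5476 ≡ 23
59 = 32 + 16 + 8 + 2 + 1, so σ^59 ≡ 23·74·44·9·3 ≡ 110 (mod 133)
Since 110 equals the digest 110, verification succeeds.

accept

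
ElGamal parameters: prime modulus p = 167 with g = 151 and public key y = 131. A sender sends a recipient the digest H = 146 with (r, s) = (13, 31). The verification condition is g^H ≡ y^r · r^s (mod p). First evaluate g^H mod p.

151^2 = 22801 ≡ 89
151^4 ≡ 89^2 = 7921 ≡ 72
151^8 ≡ 72^2 = 5184 ≡ 7
151^16 ≡ 7^2 = 49
151^32 ≡ 49^2 = 2401 ≡ 63
151^64 ≡ 63^2 = 3969 ≡ 128
151^128 ≡ 128^2 = 16384 ≡ 18
146 = 128 + 16 + 2, so 151^146 ≡ 18·49·89 ≡ 8 (mod 167)

8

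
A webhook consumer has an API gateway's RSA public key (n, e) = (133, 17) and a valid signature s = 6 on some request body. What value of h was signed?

111

Squares mod 133: s^1≡6, s^2≡36, s^4≡99, s^8≡92, s^16≡85
17 = 16 + 1, so s^17 ≡ 85·6 ≡ 111 (mod 133)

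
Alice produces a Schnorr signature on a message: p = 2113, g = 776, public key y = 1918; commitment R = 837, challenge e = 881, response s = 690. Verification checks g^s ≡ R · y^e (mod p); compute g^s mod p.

Squares mod 2113: 776^1≡776, 776^2≡2084, 776^4≡841, 776^8≡1539, 776^16≡1961, 776^32≡1974, 776^64≡304, 776^128≡1557, 776^256≡638, 776^512≡1348
690 = 512 + 128 + 32 + 16 + 2, so 776^690 ≡ 1348·1557·1974·1961·2084 ≡ 445 (mod 2113)

445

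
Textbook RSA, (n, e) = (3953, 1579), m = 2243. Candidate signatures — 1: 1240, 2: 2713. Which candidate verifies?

1

Candidate 1: Squares mod 3953: 1240^1≡1240, 1240^2≡3836, 1240^4≡1830, 1240^8≡709, 1240^16≡650, 1240^32≡3482, 1240^64≡473, 1240^128≡2361, 1240^256≡591, 1240^512≡1417, 1240^1024≡3718; 1579 = 1024 + 512 + 32 + 8 + 2 + 1, so 1240^1579 ≡ 3718·1417·3482·709·3836·1240 ≡ 2243 (mod 3953)
  → matches m = 2243
Candidate 2: Squares mod 3953: 2713^1≡2713, 2713^2≡3836, 2713^4≡1830, 2713^8≡709, 2713^16≡650, 2713^32≡3482, 2713^64≡473, 2713^128≡2361, 2713^256≡591, 2713^512≡1417, 2713^1024≡3718; 1579 = 1024 + 512 + 32 + 8 + 2 + 1, so 2713^1579 ≡ 3718·1417·3482·709·3836·2713 ≡ 1710 (mod 3953)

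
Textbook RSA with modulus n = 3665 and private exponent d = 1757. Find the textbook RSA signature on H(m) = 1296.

(H(m))^1757 mod 3665 = 3221

3221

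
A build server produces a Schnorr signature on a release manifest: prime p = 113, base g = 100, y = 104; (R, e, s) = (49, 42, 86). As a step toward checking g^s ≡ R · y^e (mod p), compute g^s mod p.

57

100^2 = 10000 ≡ 56
100^4 ≡ 56^2 = 3136 ≡ 85
100^8 ≡ 85^2 = 7225 ≡ 106
100^16 ≡ 106^2 = 11236 ≡ 49
100^32 ≡ 49^2 = 2401 ≡ 28
100^64 ≡ 28^2 = 784 ≡ 106
86 = 64 + 16 + 4 + 2, so 100^86 ≡ 106·49·85·56 ≡ 57 (mod 113)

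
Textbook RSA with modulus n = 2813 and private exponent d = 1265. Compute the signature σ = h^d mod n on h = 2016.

h^2 ≡ 2016^2 = 4064256 ≡ 2284
h^4 ≡ 2284^2 = 5216656 ≡ 1354
h^8 ≡ 1354^2 = 1833316 ≡ 2053
h^16 ≡ 2053^2 = 4214809 ≡ 935
h^32 ≡ 935^2 = 874225 ≡ 2195
h^64 ≡ 2195^2 = 4818025 ≡ 2169
h^128 ≡ 2169^2 = 4704561 ≡ 1225
h^256 ≡ 1225^2 = 1500625 ≡ 1296
h^512 ≡ 1296^2 = 1679616 ≡ 255
h^1024 ≡ 255^2 = 65025 ≡ 326
1265 = 1024 + 128 + 64 + 32 + 16 + 1, so h^1265 ≡ 326·1225·2169·2195·935·2016 ≡ 735 (mod 2813)

735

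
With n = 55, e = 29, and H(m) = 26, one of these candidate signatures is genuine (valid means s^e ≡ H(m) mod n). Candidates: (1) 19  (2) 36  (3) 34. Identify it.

Candidate 1: Squares mod 55: 19^1≡19, 19^2≡31, 19^4≡26, 19^8≡16, 19^16≡36; 29 = 16 + 8 + 4 + 1, so 19^29 ≡ 36·16·26·19 ≡ 29 (mod 55)
Candidate 2: Squares mod 55: 36^1≡36, 36^2≡31, 36^4≡26, 36^8≡16, 36^16≡36; 29 = 16 + 8 + 4 + 1, so 36^29 ≡ 36·16·26·36 ≡ 26 (mod 55)
  → matches H(m) = 26
Candidate 3: Squares mod 55: 34^1≡34, 34^2≡1, 34^4≡1, 34^8≡1, 34^16≡1; 29 = 16 + 8 + 4 + 1, so 34^29 ≡ 1·1·1·34 ≡ 34 (mod 55)

2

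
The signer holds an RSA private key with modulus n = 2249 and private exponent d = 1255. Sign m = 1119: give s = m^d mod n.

1054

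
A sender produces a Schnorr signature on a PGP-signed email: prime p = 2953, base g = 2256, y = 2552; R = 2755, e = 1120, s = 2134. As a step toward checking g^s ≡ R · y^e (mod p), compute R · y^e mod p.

2552^1120 mod 2953 = 655
R · y^e ≡ 2755·655 = 1804525 ≡ 242 (mod 2953)

242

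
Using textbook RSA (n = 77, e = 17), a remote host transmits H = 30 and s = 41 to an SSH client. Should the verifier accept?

reject

s^2 ≡ 41^2 = 1681 ≡ 64
s^4 ≡ 64^2 = 4096 ≡ 15
s^8 ≡ 15^2 = 225 ≡ 71
s^16 ≡ 71^2 = 5041 ≡ 36
17 = 16 + 1, so s^17 ≡ 36·41 ≡ 13 (mod 77)
The recovered value 13 does not match the digest 30.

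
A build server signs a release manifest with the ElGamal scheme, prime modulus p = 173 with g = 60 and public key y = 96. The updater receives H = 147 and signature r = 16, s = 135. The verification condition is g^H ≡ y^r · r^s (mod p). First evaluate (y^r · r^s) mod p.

Squares mod 173: 96^1≡96, 96^2≡47, 96^4≡133, 96^8≡43, 96^16≡119
96^16 ≡ 119 (mod 173)
Squares mod 173: 16^1≡16, 16^2≡83, 16^4≡142, 16^8≡96, 16^16≡47, 16^32≡133, 16^64≡43, 16^128≡119
135 = 128 + 4 + 2 + 1, so 16^135 ≡ 119·142·83·16 ≡ 22 (mod 173)
y^r · r^s ≡ 119·22 = 2618 ≡ 23 (mod 173)

23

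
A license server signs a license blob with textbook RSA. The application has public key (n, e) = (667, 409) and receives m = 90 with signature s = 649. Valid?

yes

Squares mod 667: s^1≡649, s^2≡324, s^4≡257, s^8≡16, s^16≡256, s^32≡170, s^64≡219, s^128≡604, s^256≡634
409 = 256 + 128 + 16 + 8 + 1, so s^409 ≡ 634·604·256·16·649 ≡ 90 (mod 667)
Since 90 equals the digest 90, verification succeeds.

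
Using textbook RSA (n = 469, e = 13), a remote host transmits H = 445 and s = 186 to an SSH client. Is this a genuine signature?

s^13 mod 469 = 445
445 = H, so the signature checks out.

genuine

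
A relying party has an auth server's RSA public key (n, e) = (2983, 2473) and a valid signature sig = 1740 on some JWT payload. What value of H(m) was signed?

1740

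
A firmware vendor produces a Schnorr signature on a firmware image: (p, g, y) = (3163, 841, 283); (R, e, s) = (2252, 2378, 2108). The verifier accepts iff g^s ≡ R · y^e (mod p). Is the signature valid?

g^s mod p:
841^2108 mod 3163 = 1
R · y^e mod p:
283^2378 mod 3163 = 434
2252·434 = 977368 ≡ 1 (mod 3163)
1 ≡ 1 (mod 3163); signature holds.

valid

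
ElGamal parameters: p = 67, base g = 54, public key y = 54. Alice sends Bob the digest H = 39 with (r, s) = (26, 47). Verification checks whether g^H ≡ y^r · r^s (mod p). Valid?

yes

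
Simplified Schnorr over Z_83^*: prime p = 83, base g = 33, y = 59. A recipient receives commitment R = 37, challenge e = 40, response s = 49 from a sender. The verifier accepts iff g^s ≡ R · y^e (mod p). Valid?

no

g^s mod p:
Squares mod 83: 33^1≡33, 33^2≡10, 33^4≡17, 33^8≡40, 33^16≡23, 33^32≡31
49 = 32 + 16 + 1, so 33^49 ≡ 31·23·33 ≡ 40 (mod 83)
R · y^e mod p:
Squares mod 83: 59^1≡59, 59^2≡78, 59^4≡25, 59^8≡44, 59^16≡27, 59^32≡65
40 = 32 + 8, so 59^40 ≡ 65·44 ≡ 38 (mod 83)
37·38 = 1406 ≡ 78 (mod 83)
40 ≠ 78; the check fails.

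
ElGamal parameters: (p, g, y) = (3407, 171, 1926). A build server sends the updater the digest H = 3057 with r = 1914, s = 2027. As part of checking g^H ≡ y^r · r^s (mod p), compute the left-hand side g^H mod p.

261

171^2 = 29241 ≡ 1985
171^4 ≡ 1985^2 = 3940225 ≡ 1733
171^8 ≡ 1733^2 = 3003289 ≡ 1722
171^16 ≡ 1722^2 = 2965284 ≡ 1194
171^32 ≡ 1194^2 = 1425636 ≡ 1510
171^64 ≡ 1510^2 = 2280100 ≡ 817
171^128 ≡ 817^2 = 667489 ≡ 3124
171^256 ≡ 3124^2 = 9759376 ≡ 1728
171^512 ≡ 1728^2 = 2985984 ≡ 1452
171^1024 ≡ 1452^2 = 2108304 ≡ 2778
171^2048 ≡ 2778^2 = 7717284 ≡ 429
3057 = 2048 + 512 + 256 + 128 + 64 + 32 + 16 + 1, so 171^3057 ≡ 429·1452·1728·3124·817·1510·1194·171 ≡ 261 (mod 3407)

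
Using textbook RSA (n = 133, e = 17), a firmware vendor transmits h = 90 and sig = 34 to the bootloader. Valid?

yes

sig^2 ≡ 34^2 = 1156 ≡ 92
sig^4 ≡ 92^2 = 8464 ≡ 85
sig^8 ≡ 85^2 = 7225 ≡ 43
sig^16 ≡ 43^2 = 1849 ≡ 120
17 = 16 + 1, so sig^17 ≡ 120·34 ≡ 90 (mod 133)
sig^17 mod 133 = 90 matches h.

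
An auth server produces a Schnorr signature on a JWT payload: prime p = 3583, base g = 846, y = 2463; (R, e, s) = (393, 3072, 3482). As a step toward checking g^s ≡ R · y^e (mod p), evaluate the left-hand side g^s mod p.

612

846^3482 mod 3583 = 612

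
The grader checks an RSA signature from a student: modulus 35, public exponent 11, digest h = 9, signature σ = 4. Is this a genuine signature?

σ^11 mod 35 = 9
9 = h, so the signature checks out.

genuine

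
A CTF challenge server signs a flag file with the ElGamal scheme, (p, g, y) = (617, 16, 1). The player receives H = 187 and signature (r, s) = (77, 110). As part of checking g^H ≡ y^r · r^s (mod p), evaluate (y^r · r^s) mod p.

408

Squares mod 617: 1^1≡1, 1^2≡1, 1^4≡1, 1^8≡1, 1^16≡1, 1^32≡1, 1^64≡1
77 = 64 + 8 + 4 + 1, so 1^77 ≡ 1·1·1·1 ≡ 1 (mod 617)
Squares mod 617: 77^1≡77, 77^2≡376, 77^4≡83, 77^8≡102, 77^16≡532, 77^32≡438, 77^64≡574
110 = 64 + 32 + 8 + 4 + 2, so 77^110 ≡ 574·438·102·83·376 ≡ 408 (mod 617)
y^r · r^s ≡ 1·408 = 408 ≡ 408 (mod 617)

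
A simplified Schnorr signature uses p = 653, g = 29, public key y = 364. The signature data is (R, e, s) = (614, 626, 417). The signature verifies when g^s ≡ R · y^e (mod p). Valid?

g^s mod p:
29^2 = 841 ≡ 188
29^4 ≡ 188^2 = 35344 ≡ 82
29^8 ≡ 82^2 = 6724 ≡ 194
29^16 ≡ 194^2 = 37636 ≡ 415
29^32 ≡ 415^2 = 172225 ≡ 486
29^64 ≡ 486^2 = 236196 ≡ 463
29^128 ≡ 463^2 = 214369 ≡ 185
29^256 ≡ 185^2 = 34225 ≡ 269
417 = 256 + 128 + 32 + 1, so 29^417 ≡ 269·185·486·29 ≡ 610 (mod 653)
R · y^e mod p:
364^2 = 132496 ≡ 590
364^4 ≡ 590^2 = 348100 ≡ 51
364^8 ≡ 51^2 = 2601 ≡ 642
364^16 ≡ 642^2 = 412164 ≡ 121
364^32 ≡ 121^2 = 14641 ≡ 275
364^64 ≡ 275^2 = 75625 ≡ 530
364^128 ≡ 530^2 = 280900 ≡ 110
364^256 ≡ 110^2 = 12100 ≡ 346
364^512 ≡ 346^2 = 119716 ≡ 217
626 = 512 + 64 + 32 + 16 + 2, so 364^626 ≡ 217·530·275·121·590 ≡ 335 (mod 653)
614·335 = 205690 ≡ 648 (mod 653)
610 ≠ 648; the check fails.

no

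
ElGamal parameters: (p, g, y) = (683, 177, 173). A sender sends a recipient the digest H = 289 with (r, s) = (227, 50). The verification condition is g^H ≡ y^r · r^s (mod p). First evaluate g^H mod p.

659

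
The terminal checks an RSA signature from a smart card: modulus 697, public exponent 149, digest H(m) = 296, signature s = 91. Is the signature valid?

s^2 ≡ 91^2 = 8281 ≡ 614
s^4 ≡ 614^2 = 376996 ≡ 616
s^8 ≡ 616^2 = 379456 ≡ 288
s^16 ≡ 288^2 = 82944 ≡ 1
s^32 ≡ 1^2 = 1
s^64 ≡ 1^2 = 1
s^128 ≡ 1^2 = 1
149 = 128 + 16 + 4 + 1, so s^149 ≡ 1·1·616·91 ≡ 296 (mod 697)
s^149 mod 697 = 296 matches H(m).

valid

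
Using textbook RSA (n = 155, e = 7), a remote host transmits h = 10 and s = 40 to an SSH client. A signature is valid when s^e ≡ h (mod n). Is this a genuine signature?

genuine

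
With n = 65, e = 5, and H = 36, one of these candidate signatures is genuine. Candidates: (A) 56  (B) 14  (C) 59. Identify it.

A

Candidate A: 56^5 mod 65 = 36
  → matches H = 36
Candidate B: 14^5 mod 65 = 14
Candidate C: 59^5 mod 65 = 24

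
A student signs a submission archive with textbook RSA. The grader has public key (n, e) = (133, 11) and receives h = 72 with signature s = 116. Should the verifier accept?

accept

Squares mod 133: s^1≡116, s^2≡23, s^4≡130, s^8≡9
11 = 8 + 2 + 1, so s^11 ≡ 9·23·116 ≡ 72 (mod 133)
s^11 mod 133 = 72 matches h.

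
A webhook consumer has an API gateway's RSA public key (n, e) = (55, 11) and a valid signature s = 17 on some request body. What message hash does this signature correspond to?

s^2 ≡ 17^2 = 289 ≡ 14
s^4 ≡ 14^2 = 196 ≡ 31
s^8 ≡ 31^2 = 961 ≡ 26
11 = 8 + 2 + 1, so s^11 ≡ 26·14·17 ≡ 28 (mod 55)

28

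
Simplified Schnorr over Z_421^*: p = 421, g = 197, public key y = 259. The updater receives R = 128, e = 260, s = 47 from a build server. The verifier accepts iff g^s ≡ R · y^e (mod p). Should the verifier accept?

accept

g^s mod p:
197^2 = 38809 ≡ 77
197^4 ≡ 77^2 = 5929 ≡ 35
197^8 ≡ 35^2 = 1225 ≡ 383
197^16 ≡ 383^2 = 146689 ≡ 181
197^32 ≡ 181^2 = 32761 ≡ 344
47 = 32 + 8 + 4 + 2 + 1, so 197^47 ≡ 344·383·35·77·197 ≡ 128 (mod 421)
R · y^e mod p:
259^2 = 67081 ≡ 142
259^4 ≡ 142^2 = 20164 ≡ 377
259^8 ≡ 377^2 = 142129 ≡ 252
259^16 ≡ 252^2 = 63504 ≡ 354
259^32 ≡ 354^2 = 125316 ≡ 279
259^64 ≡ 279^2 = 77841 ≡ 377
259^128 ≡ 377^2 = 142129 ≡ 252
259^256 ≡ 252^2 = 63504 ≡ 354
260 = 256 + 4, so 259^260 ≡ 354·377 ≡ 1 (mod 421)
128·1 = 128 ≡ 128 (mod 421)
128 ≡ 128 (mod 421); signature holds.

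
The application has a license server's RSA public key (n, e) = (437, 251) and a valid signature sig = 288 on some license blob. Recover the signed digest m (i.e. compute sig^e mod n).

sig^2 ≡ 288^2 = 82944 ≡ 351
sig^4 ≡ 351^2 = 123201 ≡ 404
sig^8 ≡ 404^2 = 163216 ≡ 215
sig^16 ≡ 215^2 = 46225 ≡ 340
sig^32 ≡ 340^2 = 115600 ≡ 232
sig^64 ≡ 232^2 = 53824 ≡ 73
sig^128 ≡ 73^2 = 5329 ≡ 85
251 = 128 + 64 + 32 + 16 + 8 + 2 + 1, so sig^251 ≡ 85·73·232·340·215·351·288 ≡ 165 (mod 437)

165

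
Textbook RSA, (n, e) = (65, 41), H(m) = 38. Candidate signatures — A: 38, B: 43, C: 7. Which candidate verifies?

A

Candidate A: Squares mod 65: 38^1≡38, 38^2≡14, 38^4≡1, 38^8≡1, 38^16≡1, 38^32≡1; 41 = 32 + 8 + 1, so 38^41 ≡ 1·1·38 ≡ 38 (mod 65)
  → matches H(m) = 38
Candidate B: Squares mod 65: 43^1≡43, 43^2≡29, 43^4≡61, 43^8≡16, 43^16≡61, 43^32≡16; 41 = 32 + 8 + 1, so 43^41 ≡ 16·16·43 ≡ 23 (mod 65)
Candidate C: Squares mod 65: 7^1≡7, 7^2≡49, 7^4≡61, 7^8≡16, 7^16≡61, 7^32≡16; 41 = 32 + 8 + 1, so 7^41 ≡ 16·16·7 ≡ 37 (mod 65)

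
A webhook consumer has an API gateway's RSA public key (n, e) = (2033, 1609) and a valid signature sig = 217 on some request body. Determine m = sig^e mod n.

sig^2 ≡ 217^2 = 47089 ≡ 330
sig^4 ≡ 330^2 = 108900 ≡ 1151
sig^8 ≡ 1151^2 = 1324801 ≡ 1318
sig^16 ≡ 1318^2 = 1737124 ≡ 942
sig^32 ≡ 942^2 = 887364 ≡ 976
sig^64 ≡ 976^2 = 952576 ≡ 1132
sig^128 ≡ 1132^2 = 1281424 ≡ 634
sig^256 ≡ 634^2 = 401956 ≡ 1455
sig^512 ≡ 1455^2 = 2117025 ≡ 672
sig^1024 ≡ 672^2 = 451584 ≡ 258
1609 = 1024 + 512 + 64 + 8 + 1, so sig^1609 ≡ 258·672·1132·1318·217 ≡ 1680 (mod 2033)

1680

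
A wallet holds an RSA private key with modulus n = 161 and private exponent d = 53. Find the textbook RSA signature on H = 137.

Squares mod 161: H^1≡137, H^2≡93, H^4≡116, H^8≡93, H^16≡116, H^32≡93
53 = 32 + 16 + 4 + 1, so H^53 ≡ 93·116·116·137 ≡ 114 (mod 161)

114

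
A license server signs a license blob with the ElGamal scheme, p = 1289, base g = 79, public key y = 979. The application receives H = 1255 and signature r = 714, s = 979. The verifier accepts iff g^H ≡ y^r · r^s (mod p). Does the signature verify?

Left side g^H mod p:
79^1255 mod 1289 = 1085
Right side y^r · r^s mod p:
979^714 mod 1289 = 1
714^979 mod 1289 = 1085
1·1085 = 1085 ≡ 1085 (mod 1289)
1085 ≡ 1085 (mod 1289), so the signature is genuine.

verifies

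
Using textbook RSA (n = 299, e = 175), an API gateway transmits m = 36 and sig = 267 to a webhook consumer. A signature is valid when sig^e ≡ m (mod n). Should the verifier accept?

reject

Squares mod 299: sig^1≡267, sig^2≡127, sig^4≡282, sig^8≡289, sig^16≡100, sig^32≡133, sig^64≡48, sig^128≡211
175 = 128 + 32 + 8 + 4 + 2 + 1, so sig^175 ≡ 211·133·289·282·127·267 ≡ 97 (mod 299)
sig^175 mod 299 = 97, but m = 36.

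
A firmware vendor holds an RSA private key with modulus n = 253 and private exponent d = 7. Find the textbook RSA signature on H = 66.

44

H^2 ≡ 66^2 = 4356 ≡ 55
H^4 ≡ 55^2 = 3025 ≡ 242
7 = 4 + 2 + 1, so H^7 ≡ 242·55·66 ≡ 44 (mod 253)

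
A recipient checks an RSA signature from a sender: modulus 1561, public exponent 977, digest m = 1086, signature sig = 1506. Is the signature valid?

valid

sig^2 ≡ 1506^2 = 2268036 ≡ 1464
sig^4 ≡ 1464^2 = 2143296 ≡ 43
sig^8 ≡ 43^2 = 1849 ≡ 288
sig^16 ≡ 288^2 = 82944 ≡ 211
sig^32 ≡ 211^2 = 44521 ≡ 813
sig^64 ≡ 813^2 = 660969 ≡ 666
sig^128 ≡ 666^2 = 443556 ≡ 232
sig^256 ≡ 232^2 = 53824 ≡ 750
sig^512 ≡ 750^2 = 562500 ≡ 540
977 = 512 + 256 + 128 + 64 + 16 + 1, so sig^977 ≡ 540·750·232·666·211·1506 ≡ 1086 (mod 1561)
Since 1086 equals the digest 1086, verification succeeds.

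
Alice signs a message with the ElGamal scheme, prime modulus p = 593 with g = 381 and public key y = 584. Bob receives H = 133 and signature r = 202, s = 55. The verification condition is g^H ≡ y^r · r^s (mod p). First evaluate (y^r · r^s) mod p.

109

Squares mod 593: 584^1≡584, 584^2≡81, 584^4≡38, 584^8≡258, 584^16≡148, 584^32≡556, 584^64≡183, 584^128≡281
202 = 128 + 64 + 8 + 2, so 584^202 ≡ 281·183·258·81 ≡ 289 (mod 593)
Squares mod 593: 202^1≡202, 202^2≡480, 202^4≡316, 202^8≡232, 202^16≡454, 202^32≡345
55 = 32 + 16 + 4 + 2 + 1, so 202^55 ≡ 345·454·316·480·202 ≡ 25 (mod 593)
y^r · r^s ≡ 289·25 = 7225 ≡ 109 (mod 593)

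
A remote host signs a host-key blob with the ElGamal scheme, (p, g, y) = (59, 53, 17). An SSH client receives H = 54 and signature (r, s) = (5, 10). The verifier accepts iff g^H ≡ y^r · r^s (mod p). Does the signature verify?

Left side g^H mod p:
53^2 = 2809 ≡ 36
53^4 ≡ 36^2 = 1296 ≡ 57
53^8 ≡ 57^2 = 3249 ≡ 4
53^16 ≡ 4^2 = 16
53^32 ≡ 16^2 = 256 ≡ 20
54 = 32 + 16 + 4 + 2, so 53^54 ≡ 20·16·57·36 ≡ 29 (mod 59)
Right side y^r · r^s mod p:
17^2 = 289 ≡ 53
17^4 ≡ 53^2 = 2809 ≡ 36
5 = 4 + 1, so 17^5 ≡ 36·17 ≡ 22 (mod 59)
5^2 = 25
5^4 ≡ 25^2 = 625 ≡ 35
5^8 ≡ 35^2 = 1225 ≡ 45
10 = 8 + 2, so 5^10 ≡ 45·25 ≡ 4 (mod 59)
22·4 = 88 ≡ 29 (mod 59)
29 ≡ 29 (mod 59), so the signature is genuine.

verifies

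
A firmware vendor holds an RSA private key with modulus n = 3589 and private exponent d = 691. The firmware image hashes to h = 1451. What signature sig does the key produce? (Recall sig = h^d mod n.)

Squares mod 3589: h^1≡1451, h^2≡2247, h^4≡2875, h^8≡158, h^16≡3430, h^32≡158, h^64≡3430, h^128≡158, h^256≡3430, h^512≡158
691 = 512 + 128 + 32 + 16 + 2 + 1, so h^691 ≡ 158·158·158·3430·2247·1451 ≡ 2804 (mod 3589)

2804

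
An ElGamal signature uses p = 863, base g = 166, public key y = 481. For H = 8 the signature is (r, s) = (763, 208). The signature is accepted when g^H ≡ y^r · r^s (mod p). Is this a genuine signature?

forged

Left side g^H mod p:
166^8 mod 863 = 329
Right side y^r · r^s mod p:
481^763 mod 863 = 541
763^208 mod 863 = 512
541·512 = 276992 ≡ 832 (mod 863)
329 ≠ 832, so verification fails.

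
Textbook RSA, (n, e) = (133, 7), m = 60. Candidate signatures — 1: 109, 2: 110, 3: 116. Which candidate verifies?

1

Candidate 1: Squares mod 133: 109^1≡109, 109^2≡44, 109^4≡74; 7 = 4 + 2 + 1, so 109^7 ≡ 74·44·109 ≡ 60 (mod 133)
  → matches m = 60
Candidate 2: Squares mod 133: 110^1≡110, 110^2≡130, 110^4≡9; 7 = 4 + 2 + 1, so 110^7 ≡ 9·130·110 ≡ 89 (mod 133)
Candidate 3: Squares mod 133: 116^1≡116, 116^2≡23, 116^4≡130; 7 = 4 + 2 + 1, so 116^7 ≡ 130·23·116 ≡ 109 (mod 133)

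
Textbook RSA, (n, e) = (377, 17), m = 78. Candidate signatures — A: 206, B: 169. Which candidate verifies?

B

Candidate A: Squares mod 377: 206^1≡206, 206^2≡212, 206^4≡81, 206^8≡152, 206^16≡107; 17 = 16 + 1, so 206^17 ≡ 107·206 ≡ 176 (mod 377)
Candidate B: Squares mod 377: 169^1≡169, 169^2≡286, 169^4≡364, 169^8≡169, 169^16≡286; 17 = 16 + 1, so 169^17 ≡ 286·169 ≡ 78 (mod 377)
  → matches m = 78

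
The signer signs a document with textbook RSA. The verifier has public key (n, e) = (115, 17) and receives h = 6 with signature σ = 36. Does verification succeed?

σ^2 ≡ 36^2 = 1296 ≡ 31
σ^4 ≡ 31^2 = 961 ≡ 41
σ^8 ≡ 41^2 = 1681 ≡ 71
σ^16 ≡ 71^2 = 5041 ≡ 96
17 = 16 + 1, so σ^17 ≡ 96·36 ≡ 6 (mod 115)
Since 6 equals the digest 6, verification succeeds.

passes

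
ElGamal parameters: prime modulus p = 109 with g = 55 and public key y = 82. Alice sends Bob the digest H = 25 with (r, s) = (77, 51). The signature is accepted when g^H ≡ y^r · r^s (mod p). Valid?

yes

Left side g^H mod p:
55^2 = 3025 ≡ 82
55^4 ≡ 82^2 = 6724 ≡ 75
55^8 ≡ 75^2 = 5625 ≡ 66
55^16 ≡ 66^2 = 4356 ≡ 105
25 = 16 + 8 + 1, so 55^25 ≡ 105·66·55 ≡ 86 (mod 109)
Right side y^r · r^s mod p:
82^2 = 6724 ≡ 75
82^4 ≡ 75^2 = 5625 ≡ 66
82^8 ≡ 66^2 = 4356 ≡ 105
82^16 ≡ 105^2 = 11025 ≡ 16
82^32 ≡ 16^2 = 256 ≡ 38
82^64 ≡ 38^2 = 1444 ≡ 27
77 = 64 + 8 + 4 + 1, so 82^77 ≡ 27·105·66·82 ≡ 71 (mod 109)
77^2 = 5929 ≡ 43
77^4 ≡ 43^2 = 1849 ≡ 105
77^8 ≡ 105^2 = 11025 ≡ 16
77^16 ≡ 16^2 = 256 ≡ 38
77^32 ≡ 38^2 = 1444 ≡ 27
51 = 32 + 16 + 2 + 1, so 77^51 ≡ 27·38·43·77 ≡ 101 (mod 109)
71·101 = 7171 ≡ 86 (mod 109)
86 ≡ 86 (mod 109), so the signature is genuine.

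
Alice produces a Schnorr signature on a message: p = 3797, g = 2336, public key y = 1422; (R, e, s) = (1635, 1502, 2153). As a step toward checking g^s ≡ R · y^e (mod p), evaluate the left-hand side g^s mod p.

2336^2 = 5456896 ≡ 607
2336^4 ≡ 607^2 = 368449 ≡ 140
2336^8 ≡ 140^2 = 19600 ≡ 615
2336^16 ≡ 615^2 = 378225 ≡ 2322
2336^32 ≡ 2322^2 = 5391684 ≡ 3741
2336^64 ≡ 3741^2 = 13995081 ≡ 3136
2336^128 ≡ 3136^2 = 9834496 ≡ 266
2336^256 ≡ 266^2 = 70756 ≡ 2410
2336^512 ≡ 2410^2 = 5808100 ≡ 2487
2336^1024 ≡ 2487^2 = 6185169 ≡ 3653
2336^2048 ≡ 3653^2 = 13344409 ≡ 1751
2153 = 2048 + 64 + 32 + 8 + 1, so 2336^2153 ≡ 1751·3136·3741·615·2336 ≡ 2967 (mod 3797)

2967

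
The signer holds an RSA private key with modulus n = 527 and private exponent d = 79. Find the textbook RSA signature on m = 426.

m^2 ≡ 426^2 = 181476 ≡ 188
m^4 ≡ 188^2 = 35344 ≡ 35
m^8 ≡ 35^2 = 1225 ≡ 171
m^16 ≡ 171^2 = 29241 ≡ 256
m^32 ≡ 256^2 = 65536 ≡ 188
m^64 ≡ 188^2 = 35344 ≡ 35
79 = 64 + 8 + 4 + 2 + 1, so m^79 ≡ 35·171·35·188·426 ≡ 120 (mod 527)

120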